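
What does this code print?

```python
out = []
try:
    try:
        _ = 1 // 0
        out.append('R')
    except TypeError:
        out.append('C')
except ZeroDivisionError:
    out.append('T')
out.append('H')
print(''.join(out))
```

Execution trace: 'T' (outer except ZeroDivisionError) → 'H' (after the try/except). Output: TH

Answer: TH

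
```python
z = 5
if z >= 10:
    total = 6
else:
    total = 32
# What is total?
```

Trace:
`z = 5` → z = 5
`if z >= 10: ...` → z >= 10 is False, take else branch → total = 32
So total = 32

Answer: 32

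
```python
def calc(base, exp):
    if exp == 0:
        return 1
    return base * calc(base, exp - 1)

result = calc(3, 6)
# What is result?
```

calc(3, 6) = 3 * 3 * 3 * 3 * 3 * 3 = 729

Answer: 729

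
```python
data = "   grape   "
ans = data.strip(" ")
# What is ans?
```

Trace:
`data = "   grape   "` → data = '   grape   '
`ans = data.strip(" ")` → ans = 'grape'
So ans = 'grape'

Answer: 'grape'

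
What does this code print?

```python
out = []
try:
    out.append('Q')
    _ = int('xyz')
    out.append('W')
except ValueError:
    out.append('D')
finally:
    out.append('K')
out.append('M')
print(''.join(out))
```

Execution trace: 'Q' (try body) → 'D' (except ValueError) → 'K' (finally) → 'M' (after the try/except). Output: QDKM

Answer: QDKM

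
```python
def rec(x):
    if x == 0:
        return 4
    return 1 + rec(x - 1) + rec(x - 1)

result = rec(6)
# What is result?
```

rec(x) = 1 + 2·rec(x-1), rec(0)=4. Closed form: (4+1)·2^6 - 1 = 319.

Answer: 319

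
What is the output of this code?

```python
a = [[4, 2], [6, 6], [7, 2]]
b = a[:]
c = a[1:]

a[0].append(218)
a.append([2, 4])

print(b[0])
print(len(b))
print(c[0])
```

Key concept: slice with nested mutation.
Step by step:
`a = [[4, 2], [6, 6], [7, 2]]` → a = [[4, 2], [6, 6], [7, 2]]
`b = a[:]` → b = [[4, 2], [6, 6], [7, 2]]
`c = a[1:]` → c = [[6, 6], [7, 2]]
`a[0].append(218)` → a = [[4, 2, 218], [6, 6], [7, 2]]; b = [[4, 2, 218], [6, 6], [7, 2]]
`a.append([2, 4])` → a = [[4, 2, 218], [6, 6], [7, 2], [2, 4]]
`print(b[0])` → prints [4, 2, 218]
`print(len(b))` → prints 3
`print(c[0])` → prints [6, 6]

Answer:
[4, 2, 218]
3
[6, 6]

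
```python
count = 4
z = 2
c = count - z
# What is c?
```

Trace:
`count = 4` → count = 4
`z = 2` → z = 2
`c = count - z` → c = 2
So c = 2

Answer: 2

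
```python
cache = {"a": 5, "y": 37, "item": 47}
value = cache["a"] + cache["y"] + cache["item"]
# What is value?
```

Trace:
`cache = {"a": 5, "y": 37, "item": 47}` → cache = {'a': 5, 'y': 37, 'item': 47}
`value = cache["a"] + cache["y"] + cache["item"]` → value = 89
So value = 89

Answer: 89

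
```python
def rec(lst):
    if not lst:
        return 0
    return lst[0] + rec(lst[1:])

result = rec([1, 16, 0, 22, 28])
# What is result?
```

1 + 16 + 0 + 22 + 28 + 0 = 67

Answer: 67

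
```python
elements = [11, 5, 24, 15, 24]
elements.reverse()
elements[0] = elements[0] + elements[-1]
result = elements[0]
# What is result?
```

Trace:
`elements = [11, 5, 24, 15, 24]` → elements = [11, 5, 24, 15, 24]
`elements.reverse()` → elements = [24, 15, 24, 5, 11]
`elements[0] = elements[0] + elements[-1]` → elements = [35, 15, 24, 5, 11]
`result = elements[0]` → result = 35
So result = 35

Answer: 35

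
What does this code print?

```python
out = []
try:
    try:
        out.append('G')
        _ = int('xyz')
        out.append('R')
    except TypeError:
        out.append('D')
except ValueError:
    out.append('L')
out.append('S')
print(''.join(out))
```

Execution trace: 'G' (try body) → 'L' (outer except ValueError) → 'S' (after the try/except). Output: GLS

Answer: GLS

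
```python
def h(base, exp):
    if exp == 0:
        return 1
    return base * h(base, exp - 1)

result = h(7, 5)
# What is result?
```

h(7, 5) = 7 * 7 * 7 * 7 * 7 = 16807

Answer: 16807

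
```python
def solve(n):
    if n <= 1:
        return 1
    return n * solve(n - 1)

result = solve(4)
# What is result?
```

solve(4) = 4 * 3 * 2 * 1 = 24

Answer: 24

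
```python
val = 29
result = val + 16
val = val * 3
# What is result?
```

Trace:
`val = 29` → val = 29
`result = val + 16` → result = 45
`val = val * 3` → val = 87
So result = 45

Answer: 45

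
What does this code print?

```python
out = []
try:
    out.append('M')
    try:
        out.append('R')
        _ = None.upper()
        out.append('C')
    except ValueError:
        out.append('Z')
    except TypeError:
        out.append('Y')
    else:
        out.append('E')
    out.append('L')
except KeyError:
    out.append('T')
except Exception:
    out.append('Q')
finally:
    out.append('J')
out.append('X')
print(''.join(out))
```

Execution trace: 'M' (try body) → 'R' (inner try body) → 'Q' (except Exception) → 'J' (finally) → 'X' (after the try/except). Output: MRQJX

Answer: MRQJX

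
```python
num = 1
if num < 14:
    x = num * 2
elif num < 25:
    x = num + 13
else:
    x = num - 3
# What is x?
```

Trace:
`num = 1` → num = 1
`if num < 14: ...` → num < 14 is True → x = 2
So x = 2

Answer: 2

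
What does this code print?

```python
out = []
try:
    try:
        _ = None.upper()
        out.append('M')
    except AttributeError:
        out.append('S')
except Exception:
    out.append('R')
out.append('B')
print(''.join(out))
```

Execution trace: 'S' (inner except AttributeError) → 'B' (after the try/except). Output: SB

Answer: SB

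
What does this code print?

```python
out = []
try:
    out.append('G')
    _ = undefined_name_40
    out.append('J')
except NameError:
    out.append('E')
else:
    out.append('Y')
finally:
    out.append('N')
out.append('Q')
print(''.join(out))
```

Execution trace: 'G' (try body) → 'E' (except NameError) → 'N' (finally) → 'Q' (after the try/except). Output: GENQ

Answer: GENQ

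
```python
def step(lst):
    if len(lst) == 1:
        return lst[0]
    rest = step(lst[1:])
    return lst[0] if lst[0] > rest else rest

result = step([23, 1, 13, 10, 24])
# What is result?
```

Recursive max over [23, 1, 13, 10, 24] = 24

Answer: 24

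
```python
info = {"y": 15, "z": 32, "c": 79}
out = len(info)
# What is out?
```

Trace:
`info = {"y": 15, "z": 32, "c": 79}` → info = {'y': 15, 'z': 32, 'c': 79}
`out = len(info)` → out = 3
So out = 3

Answer: 3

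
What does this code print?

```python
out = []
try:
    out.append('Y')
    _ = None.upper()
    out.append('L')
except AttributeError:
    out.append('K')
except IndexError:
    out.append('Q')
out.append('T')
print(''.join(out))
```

Execution trace: 'Y' (try body) → 'K' (except AttributeError) → 'T' (after the try/except). Output: YKT

Answer: YKT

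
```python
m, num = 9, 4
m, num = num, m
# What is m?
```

Trace:
`m, num = 9, 4` → m = 9; num = 4
`m, num = num, m` → m = 4; num = 9
So m = 4

Answer: 4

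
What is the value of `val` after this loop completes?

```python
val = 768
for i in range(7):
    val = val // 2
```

Halve 7 times: 768 // 2^7 = 6
`val` takes the values: 768 → 384 → 192 → 96 → 48 → 24 → 12 → 6

Answer: 6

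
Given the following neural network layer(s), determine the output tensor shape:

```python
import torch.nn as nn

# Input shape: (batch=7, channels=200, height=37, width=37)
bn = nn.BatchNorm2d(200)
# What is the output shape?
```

Input: (7, 200, 37, 37) -> Output: (7, 200, 37, 37)

Answer: (7, 200, 37, 37)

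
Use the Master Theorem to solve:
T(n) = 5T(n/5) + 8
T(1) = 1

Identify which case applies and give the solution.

a=5, b=5, f(n)=8. log_5(5) = 1. Since c=0 < 1, Case 1 applies: T(n) = Θ(n^log_b(a)) = O(n).

Answer: O(n) - Case 1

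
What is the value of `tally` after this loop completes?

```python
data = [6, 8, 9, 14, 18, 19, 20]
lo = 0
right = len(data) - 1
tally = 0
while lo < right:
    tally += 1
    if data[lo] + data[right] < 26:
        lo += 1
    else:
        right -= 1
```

Steps to find pair summing to 26
`tally` takes the values: 0 → 1 → 2 → 3 → 4 → 5 → 6

Answer: 6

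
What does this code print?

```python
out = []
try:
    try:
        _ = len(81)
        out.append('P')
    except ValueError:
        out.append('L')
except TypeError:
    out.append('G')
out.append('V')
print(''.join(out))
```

Execution trace: 'G' (outer except TypeError) → 'V' (after the try/except). Output: GV

Answer: GV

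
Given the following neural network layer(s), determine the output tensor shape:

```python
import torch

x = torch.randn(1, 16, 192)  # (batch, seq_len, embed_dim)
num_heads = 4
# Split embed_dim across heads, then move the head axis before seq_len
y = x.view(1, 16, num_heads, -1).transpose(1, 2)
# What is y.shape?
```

Input: (1, 16, 192) -> head_dim = 192 // 4 = 48; after view: (1, 16, 4, 48) -> after transpose(1, 2): (1, 4, 16, 48) -> Output: (1, 4, 16, 48)

Answer: (1, 4, 16, 48)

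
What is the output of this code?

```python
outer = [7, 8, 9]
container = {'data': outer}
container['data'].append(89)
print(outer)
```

Key concept: dict holds reference to list.
Step by step:
`outer = [7, 8, 9]` → outer = [7, 8, 9]
`container = {'data': outer}` → container = {'data': [7, 8, 9]}
`container['data'].append(89)` → outer = [7, 8, 9, 89]; container = {'data': [7, 8, 9, 89]}
`print(outer)` → prints [7, 8, 9, 89]

Answer: [7, 8, 9, 89]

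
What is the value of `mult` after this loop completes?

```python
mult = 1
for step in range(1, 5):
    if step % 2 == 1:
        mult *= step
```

Product of odd numbers 1 to 4
`mult` takes the values: 1 → 3

Answer: 3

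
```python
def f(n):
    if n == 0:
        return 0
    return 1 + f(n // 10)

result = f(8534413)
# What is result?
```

Count of digits of 8534413: 7

Answer: 7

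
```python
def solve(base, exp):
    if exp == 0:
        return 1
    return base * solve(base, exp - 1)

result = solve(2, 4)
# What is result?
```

solve(2, 4) = 2 * 2 * 2 * 2 = 16

Answer: 16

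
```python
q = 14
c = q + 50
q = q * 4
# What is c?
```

Trace:
`q = 14` → q = 14
`c = q + 50` → c = 64
`q = q * 4` → q = 56
So c = 64

Answer: 64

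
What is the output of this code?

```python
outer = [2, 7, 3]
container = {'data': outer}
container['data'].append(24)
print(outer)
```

Key concept: dict holds reference to list.
Step by step:
`outer = [2, 7, 3]` → outer = [2, 7, 3]
`container = {'data': outer}` → container = {'data': [2, 7, 3]}
`container['data'].append(24)` → outer = [2, 7, 3, 24]; container = {'data': [2, 7, 3, 24]}
`print(outer)` → prints [2, 7, 3, 24]

Answer: [2, 7, 3, 24]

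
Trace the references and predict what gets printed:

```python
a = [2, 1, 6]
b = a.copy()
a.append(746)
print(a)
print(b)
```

Key concept: list.copy() creates independent copy.
Step by step:
`a = [2, 1, 6]` → a = [2, 1, 6]
`b = a.copy()` → b = [2, 1, 6]
`a.append(746)` → a = [2, 1, 6, 746]
`print(a)` → prints [2, 1, 6, 746]
`print(b)` → prints [2, 1, 6]

Answer:
[2, 1, 6, 746]
[2, 1, 6]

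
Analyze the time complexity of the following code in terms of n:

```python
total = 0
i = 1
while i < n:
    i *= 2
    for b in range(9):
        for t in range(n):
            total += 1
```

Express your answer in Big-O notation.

Each loop level contributes: log n × 1 × n. Multiplying the contributions gives O(n log n).

Answer: O(n log n)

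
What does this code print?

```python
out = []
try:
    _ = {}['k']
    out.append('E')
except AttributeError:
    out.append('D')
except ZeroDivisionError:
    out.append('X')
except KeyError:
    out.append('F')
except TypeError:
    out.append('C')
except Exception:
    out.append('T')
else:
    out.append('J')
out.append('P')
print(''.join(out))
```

Execution trace: 'F' (except KeyError) → 'P' (after the try/except). Output: FP

Answer: FP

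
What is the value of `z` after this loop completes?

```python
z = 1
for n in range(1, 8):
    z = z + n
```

Start at 1, add 1 through 7
`z` takes the values: 1 → 2 → 4 → 7 → 11 → 16 → 22 → 29

Answer: 29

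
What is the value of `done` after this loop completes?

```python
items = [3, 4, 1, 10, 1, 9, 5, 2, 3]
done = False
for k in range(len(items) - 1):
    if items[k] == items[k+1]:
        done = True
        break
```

Check consecutive duplicates in [3, 4, 1, 10, 1, 9, 5, 2, 3]
`done` takes the values: False

Answer: False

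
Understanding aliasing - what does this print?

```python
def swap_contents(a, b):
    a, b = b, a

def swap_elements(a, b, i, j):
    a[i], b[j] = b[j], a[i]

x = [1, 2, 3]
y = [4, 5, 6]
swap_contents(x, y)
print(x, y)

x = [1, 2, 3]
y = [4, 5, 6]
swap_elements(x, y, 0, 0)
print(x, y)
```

Key concept: parameter rebinding vs mutation.
Step by step:
`x = [1, 2, 3]` → x = [1, 2, 3]
`y = [4, 5, 6]` → y = [4, 5, 6]
`swap_contents(x, y)` → no visible change to tracked variables
`print(x, y)` → prints [1, 2, 3] [4, 5, 6]
`x = [1, 2, 3]` → x = [1, 2, 3]
`y = [4, 5, 6]` → y = [4, 5, 6]
`swap_elements(x, y, 0, 0)` → x = [4, 2, 3]; y = [1, 5, 6]
`print(x, y)` → prints [4, 2, 3] [1, 5, 6]

Answer:
[1, 2, 3] [4, 5, 6]
[4, 2, 3] [1, 5, 6]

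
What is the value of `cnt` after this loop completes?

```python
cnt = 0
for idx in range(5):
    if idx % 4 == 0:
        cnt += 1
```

Count numbers divisible by 4 in range(5)
`cnt` takes the values: 0 → 1 → 2

Answer: 2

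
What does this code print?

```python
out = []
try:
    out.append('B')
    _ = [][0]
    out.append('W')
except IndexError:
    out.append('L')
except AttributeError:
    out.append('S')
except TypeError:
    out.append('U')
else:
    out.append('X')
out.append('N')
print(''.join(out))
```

Execution trace: 'B' (try body) → 'L' (except IndexError) → 'N' (after the try/except). Output: BLN

Answer: BLN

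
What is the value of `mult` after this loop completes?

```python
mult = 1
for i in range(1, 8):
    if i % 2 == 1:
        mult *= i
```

Product of odd numbers 1 to 7
`mult` takes the values: 1 → 3 → 15 → 105

Answer: 105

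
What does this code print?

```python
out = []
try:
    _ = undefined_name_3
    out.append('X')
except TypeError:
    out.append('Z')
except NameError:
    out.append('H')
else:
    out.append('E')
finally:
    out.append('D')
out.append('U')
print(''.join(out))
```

Execution trace: 'H' (except NameError) → 'D' (finally) → 'U' (after the try/except). Output: HDU

Answer: HDU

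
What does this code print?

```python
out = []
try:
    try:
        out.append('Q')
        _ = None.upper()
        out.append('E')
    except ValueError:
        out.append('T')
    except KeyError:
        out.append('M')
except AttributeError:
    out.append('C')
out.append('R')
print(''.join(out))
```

Execution trace: 'Q' (try body) → 'C' (outer except AttributeError) → 'R' (after the try/except). Output: QCR

Answer: QCR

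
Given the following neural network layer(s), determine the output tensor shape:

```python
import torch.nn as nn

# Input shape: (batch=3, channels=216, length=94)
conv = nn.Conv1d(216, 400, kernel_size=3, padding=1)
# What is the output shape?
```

Input: (3, 216, 94) -> Output: (3, 400, 94)

Answer: (3, 400, 94)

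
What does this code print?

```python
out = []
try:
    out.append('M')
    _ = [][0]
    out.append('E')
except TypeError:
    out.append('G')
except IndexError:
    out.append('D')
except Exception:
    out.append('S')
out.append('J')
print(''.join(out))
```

Execution trace: 'M' (try body) → 'D' (except IndexError) → 'J' (after the try/except). Output: MDJ

Answer: MDJ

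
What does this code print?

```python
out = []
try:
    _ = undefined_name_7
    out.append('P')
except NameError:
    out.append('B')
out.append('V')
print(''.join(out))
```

Execution trace: 'B' (except NameError) → 'V' (after the try/except). Output: BV

Answer: BV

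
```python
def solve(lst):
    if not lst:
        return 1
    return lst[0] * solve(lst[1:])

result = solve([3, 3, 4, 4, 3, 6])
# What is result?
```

Product over [3, 3, 4, 4, 3, 6] = 3 * 3 * 4 * 4 * 3 * 6 = 2592

Answer: 2592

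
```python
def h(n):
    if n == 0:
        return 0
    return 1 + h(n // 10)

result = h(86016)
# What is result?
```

Count of digits of 86016: 5

Answer: 5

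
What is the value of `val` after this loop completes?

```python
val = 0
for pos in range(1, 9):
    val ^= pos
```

XOR of 1 to 8
`val` takes the values: 0 → 1 → 3 → 0 → 4 → 1 → 7 → 0 → 8

Answer: 8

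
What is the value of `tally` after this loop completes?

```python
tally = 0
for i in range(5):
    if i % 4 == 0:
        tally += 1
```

Count numbers divisible by 4 in range(5)
`tally` takes the values: 0 → 1 → 2

Answer: 2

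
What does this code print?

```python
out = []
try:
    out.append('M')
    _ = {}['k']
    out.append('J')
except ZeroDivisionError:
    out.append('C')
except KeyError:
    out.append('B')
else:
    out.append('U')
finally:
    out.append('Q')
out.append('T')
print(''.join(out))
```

Execution trace: 'M' (try body) → 'B' (except KeyError) → 'Q' (finally) → 'T' (after the try/except). Output: MBQT

Answer: MBQT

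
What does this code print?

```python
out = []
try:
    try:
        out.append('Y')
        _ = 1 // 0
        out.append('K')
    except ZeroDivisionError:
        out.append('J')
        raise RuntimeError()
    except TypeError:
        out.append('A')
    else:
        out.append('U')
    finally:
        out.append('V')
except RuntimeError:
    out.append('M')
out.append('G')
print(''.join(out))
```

Execution trace: 'Y' (inner try body) → 'J' (inner except ZeroDivisionError) → 'V' (inner finally) → 'M' (outer except RuntimeError) → 'G' (after the try/except). Output: YJVMG

Answer: YJVMG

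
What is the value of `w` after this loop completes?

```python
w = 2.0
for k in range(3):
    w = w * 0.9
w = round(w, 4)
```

Exponential decay: 2.0 * 0.9^3
`w` takes the values: 2.0 → 1.8 → 1.62 → 1.458

Answer: 1.458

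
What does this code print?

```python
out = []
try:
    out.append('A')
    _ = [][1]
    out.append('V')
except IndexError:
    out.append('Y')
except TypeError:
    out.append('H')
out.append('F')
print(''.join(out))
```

Execution trace: 'A' (try body) → 'Y' (except IndexError) → 'F' (after the try/except). Output: AYF

Answer: AYF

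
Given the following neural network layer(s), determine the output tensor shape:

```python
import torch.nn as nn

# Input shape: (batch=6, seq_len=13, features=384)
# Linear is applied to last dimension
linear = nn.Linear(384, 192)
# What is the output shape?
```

Input: (6, 13, 384) -> Output: (6, 13, 192)

Answer: (6, 13, 192)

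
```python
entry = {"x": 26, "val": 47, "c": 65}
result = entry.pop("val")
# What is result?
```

Trace:
`entry = {"x": 26, "val": 47, "c": 65}` → entry = {'x': 26, 'val': 47, 'c': 65}
`result = entry.pop("val")` → entry = {'x': 26, 'c': 65}; result = 47
So result = 47

Answer: 47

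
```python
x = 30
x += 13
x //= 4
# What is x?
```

Trace:
`x = 30` → x = 30
`x += 13` → x = 43
`x //= 4` → x = 10
So x = 10

Answer: 10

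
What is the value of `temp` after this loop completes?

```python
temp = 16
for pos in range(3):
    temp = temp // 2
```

Halve 3 times: 16 // 2^3 = 2
`temp` takes the values: 16 → 8 → 4 → 2

Answer: 2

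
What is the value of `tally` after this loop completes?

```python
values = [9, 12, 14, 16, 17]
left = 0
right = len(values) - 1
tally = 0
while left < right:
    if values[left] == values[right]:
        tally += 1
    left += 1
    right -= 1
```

Count matching pairs from ends
`tally` takes the values: 0

Answer: 0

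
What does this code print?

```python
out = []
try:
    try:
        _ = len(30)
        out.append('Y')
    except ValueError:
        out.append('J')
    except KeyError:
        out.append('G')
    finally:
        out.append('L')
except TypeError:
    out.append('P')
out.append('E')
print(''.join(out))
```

Execution trace: 'L' (inner finally) → 'P' (outer except TypeError) → 'E' (after the try/except). Output: LPE

Answer: LPE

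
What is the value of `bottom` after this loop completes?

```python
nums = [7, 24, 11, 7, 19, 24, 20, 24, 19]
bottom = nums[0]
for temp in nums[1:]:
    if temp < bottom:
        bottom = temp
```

Minimum of [7, 24, 11, 7, 19, 24, 20, 24, 19]
`bottom` takes the values: 7

Answer: 7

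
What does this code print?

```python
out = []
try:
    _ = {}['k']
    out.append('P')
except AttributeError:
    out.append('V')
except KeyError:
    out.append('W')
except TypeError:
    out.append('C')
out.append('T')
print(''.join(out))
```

Execution trace: 'W' (except KeyError) → 'T' (after the try/except). Output: WT

Answer: WT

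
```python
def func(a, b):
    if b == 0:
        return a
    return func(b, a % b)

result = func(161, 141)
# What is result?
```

func(161, 141) -> func(141, 20) -> func(20, 1) -> func(1, 0) -> 1

Answer: 1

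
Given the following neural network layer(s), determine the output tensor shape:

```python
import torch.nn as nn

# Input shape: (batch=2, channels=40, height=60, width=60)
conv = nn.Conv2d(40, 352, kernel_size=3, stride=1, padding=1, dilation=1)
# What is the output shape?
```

Input: (2, 40, 60, 60) -> Output: (2, 352, 60, 60)

Answer: (2, 352, 60, 60)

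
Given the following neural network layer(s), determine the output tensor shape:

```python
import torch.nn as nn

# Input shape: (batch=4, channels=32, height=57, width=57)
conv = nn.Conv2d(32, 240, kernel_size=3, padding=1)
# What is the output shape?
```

Input: (4, 32, 57, 57) -> Output: (4, 240, 57, 57)

Answer: (4, 240, 57, 57)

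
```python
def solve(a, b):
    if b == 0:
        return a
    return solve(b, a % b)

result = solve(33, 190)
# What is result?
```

solve(33, 190) -> solve(190, 33) -> solve(33, 25) -> solve(25, 8) -> solve(8, 1) -> solve(1, 0) -> 1

Answer: 1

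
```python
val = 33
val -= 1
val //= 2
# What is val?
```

Trace:
`val = 33` → val = 33
`val -= 1` → val = 32
`val //= 2` → val = 16
So val = 16

Answer: 16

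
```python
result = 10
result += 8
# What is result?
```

Trace:
`result = 10` → result = 10
`result += 8` → result = 18
So result = 18

Answer: 18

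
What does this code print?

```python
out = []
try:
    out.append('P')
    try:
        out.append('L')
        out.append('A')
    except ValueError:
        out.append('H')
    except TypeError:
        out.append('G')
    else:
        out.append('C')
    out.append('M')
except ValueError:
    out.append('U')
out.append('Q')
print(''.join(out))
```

Execution trace: 'P' (try body) → 'L' (inner try body) → 'A' (inner try body, no exception) → 'C' (inner else) → 'M' (try body, no exception) → 'Q' (after the try/except). Output: PLACMQ

Answer: PLACMQ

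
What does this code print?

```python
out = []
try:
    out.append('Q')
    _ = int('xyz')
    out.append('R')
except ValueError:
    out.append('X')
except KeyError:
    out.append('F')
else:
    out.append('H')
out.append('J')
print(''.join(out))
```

Execution trace: 'Q' (try body) → 'X' (except ValueError) → 'J' (after the try/except). Output: QXJ

Answer: QXJ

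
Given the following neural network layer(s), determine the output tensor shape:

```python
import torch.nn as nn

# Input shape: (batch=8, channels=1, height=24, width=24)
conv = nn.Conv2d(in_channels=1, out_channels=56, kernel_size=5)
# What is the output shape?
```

Input: (8, 1, 24, 24) -> Output: (8, 56, 20, 20)

Answer: (8, 56, 20, 20)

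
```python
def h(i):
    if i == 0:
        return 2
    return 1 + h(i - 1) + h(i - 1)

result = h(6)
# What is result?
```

h(i) = 1 + 2·h(i-1), h(0)=2. Closed form: (2+1)·2^6 - 1 = 191.

Answer: 191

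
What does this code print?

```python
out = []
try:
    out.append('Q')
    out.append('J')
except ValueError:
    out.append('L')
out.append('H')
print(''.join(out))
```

Execution trace: 'Q' (try body) → 'J' (try body, no exception) → 'H' (after the try/except). Output: QJH

Answer: QJH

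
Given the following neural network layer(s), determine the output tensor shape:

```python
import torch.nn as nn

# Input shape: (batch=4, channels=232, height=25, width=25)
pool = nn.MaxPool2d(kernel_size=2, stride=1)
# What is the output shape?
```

Input: (4, 232, 25, 25) -> Output: (4, 232, 24, 24)

Answer: (4, 232, 24, 24)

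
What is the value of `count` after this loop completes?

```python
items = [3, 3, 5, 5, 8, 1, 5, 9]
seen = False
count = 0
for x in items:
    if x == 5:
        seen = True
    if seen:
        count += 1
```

Count elements after first 5 in [3, 3, 5, 5, 8, 1, 5, 9]
`count` takes the values: 0 → 1 → 2 → 3 → 4 → 5 → 6

Answer: 6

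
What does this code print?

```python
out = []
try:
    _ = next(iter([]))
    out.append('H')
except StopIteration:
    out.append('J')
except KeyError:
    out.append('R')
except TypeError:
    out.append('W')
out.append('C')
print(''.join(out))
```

Execution trace: 'J' (except StopIteration) → 'C' (after the try/except). Output: JC

Answer: JC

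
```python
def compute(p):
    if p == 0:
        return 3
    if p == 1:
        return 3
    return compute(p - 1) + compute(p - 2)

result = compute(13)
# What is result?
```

Build up from base cases: compute(0)=3, compute(1)=3, compute(2)=6, compute(3)=9, compute(4)=15, compute(5)=24, compute(6)=39, ..., compute(13)=1131

Answer: 1131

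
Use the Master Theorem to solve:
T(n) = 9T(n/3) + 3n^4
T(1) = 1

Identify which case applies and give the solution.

a=9, b=3, f(n)=3n^4. log_3(9) = 2. Since c=4 > 2 and the regularity condition holds (9(n/3)^4 = (9/3^4)n^4 with 9/3^4 < 1), Case 3 applies: T(n) = Θ(f(n)) = O(n^4).

Answer: O(n^4) - Case 3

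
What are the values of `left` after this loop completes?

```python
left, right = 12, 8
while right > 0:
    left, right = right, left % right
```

GCD of 12 and 8
`left` takes the values: 12 → 8 → 4

Answer: 4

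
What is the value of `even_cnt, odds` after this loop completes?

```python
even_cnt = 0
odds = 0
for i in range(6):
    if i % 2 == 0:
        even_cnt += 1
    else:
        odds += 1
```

Count evens and odds in range(6)
`even_cnt, odds` takes the values: (0, 0) → (1, 0) → (1, 1) → (2, 1) → (2, 2) → (3, 2) → (3, 3)

Answer: 3, 3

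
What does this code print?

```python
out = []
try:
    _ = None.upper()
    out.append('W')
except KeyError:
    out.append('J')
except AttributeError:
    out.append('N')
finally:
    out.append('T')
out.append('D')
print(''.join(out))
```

Execution trace: 'N' (except AttributeError) → 'T' (finally) → 'D' (after the try/except). Output: NTD

Answer: NTD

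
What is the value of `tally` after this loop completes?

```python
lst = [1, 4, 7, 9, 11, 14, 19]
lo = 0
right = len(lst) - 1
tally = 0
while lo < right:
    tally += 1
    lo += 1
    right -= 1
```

Iterations until pointers meet (list length 7)
`tally` takes the values: 0 → 1 → 2 → 3

Answer: 3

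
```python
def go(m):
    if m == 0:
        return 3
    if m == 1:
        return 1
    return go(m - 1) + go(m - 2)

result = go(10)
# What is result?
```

Build up from base cases: go(0)=3, go(1)=1, go(2)=4, go(3)=5, go(4)=9, go(5)=14, go(6)=23, ..., go(10)=157

Answer: 157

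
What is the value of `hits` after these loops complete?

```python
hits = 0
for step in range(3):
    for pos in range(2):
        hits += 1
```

3 * 2 = 6
`hits` takes the values: 0 → 1 → 2 → 3 → 4 → 5 → 6

Answer: 6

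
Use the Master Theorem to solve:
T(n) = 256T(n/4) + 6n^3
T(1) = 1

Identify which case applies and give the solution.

a=256, b=4, f(n)=6n^3. log_4(256) = 4. Since c=3 < 4, Case 1 applies: T(n) = Θ(n^log_b(a)) = O(n^4).

Answer: O(n^4) - Case 1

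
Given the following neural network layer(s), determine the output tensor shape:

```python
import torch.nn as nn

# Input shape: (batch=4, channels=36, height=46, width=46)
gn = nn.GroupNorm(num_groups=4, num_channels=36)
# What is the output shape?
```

Input: (4, 36, 46, 46) -> Output: (4, 36, 46, 46)

Answer: (4, 36, 46, 46)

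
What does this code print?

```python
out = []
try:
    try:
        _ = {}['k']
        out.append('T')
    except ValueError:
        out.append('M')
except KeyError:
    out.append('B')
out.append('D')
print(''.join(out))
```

Execution trace: 'B' (outer except KeyError) → 'D' (after the try/except). Output: BD

Answer: BD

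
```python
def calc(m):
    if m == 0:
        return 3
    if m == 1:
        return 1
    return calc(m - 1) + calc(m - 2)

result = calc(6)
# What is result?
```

Build up from base cases: calc(0)=3, calc(1)=1, calc(2)=4, calc(3)=5, calc(4)=9, calc(5)=14, calc(6)=23

Answer: 23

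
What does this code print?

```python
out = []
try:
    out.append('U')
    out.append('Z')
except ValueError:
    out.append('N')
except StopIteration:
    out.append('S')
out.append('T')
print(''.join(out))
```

Execution trace: 'U' (try body) → 'Z' (try body, no exception) → 'T' (after the try/except). Output: UZT

Answer: UZT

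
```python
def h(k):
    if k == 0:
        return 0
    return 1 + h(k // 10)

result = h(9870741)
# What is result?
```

Count of digits of 9870741: 7

Answer: 7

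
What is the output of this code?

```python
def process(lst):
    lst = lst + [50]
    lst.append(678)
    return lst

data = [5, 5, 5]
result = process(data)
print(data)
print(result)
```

Key concept: rebinding parameter vs mutation.
Step by step:
`data = [5, 5, 5]` → data = [5, 5, 5]
`result = process(data)` → result = [5, 5, 5, 50, 678]
`print(data)` → prints [5, 5, 5]
`print(result)` → prints [5, 5, 5, 50, 678]

Answer:
[5, 5, 5]
[5, 5, 5, 50, 678]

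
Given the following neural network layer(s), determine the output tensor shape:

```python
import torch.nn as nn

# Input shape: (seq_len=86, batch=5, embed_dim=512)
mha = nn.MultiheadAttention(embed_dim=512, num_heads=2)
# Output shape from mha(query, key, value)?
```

Input: (86, 5, 512) -> Output: (86, 5, 512)

Answer: (86, 5, 512)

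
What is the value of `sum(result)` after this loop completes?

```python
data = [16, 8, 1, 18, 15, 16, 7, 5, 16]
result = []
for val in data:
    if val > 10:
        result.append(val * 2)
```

Sum of doubled values > 10
`result` takes the values: [] → [32] → [32, 36] → [32, 36, 30] → [32, 36, 30, 32] → [32, 36, 30, 32, 32]
So `sum(result)` = 162

Answer: 162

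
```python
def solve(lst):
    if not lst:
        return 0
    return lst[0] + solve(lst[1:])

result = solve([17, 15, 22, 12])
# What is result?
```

17 + 15 + 22 + 12 + 0 = 66

Answer: 66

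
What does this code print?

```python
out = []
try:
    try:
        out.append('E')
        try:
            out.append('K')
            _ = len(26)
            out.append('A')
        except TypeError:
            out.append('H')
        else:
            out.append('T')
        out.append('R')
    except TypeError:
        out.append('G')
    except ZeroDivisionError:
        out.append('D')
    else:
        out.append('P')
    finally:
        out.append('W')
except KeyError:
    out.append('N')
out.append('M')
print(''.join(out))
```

Execution trace: 'E' (try body) → 'K' (inner try body) → 'H' (inner except TypeError) → 'R' (try body, no exception) → 'P' (else) → 'W' (finally) → 'M' (after the try/except). Output: EKHRPWM

Answer: EKHRPWM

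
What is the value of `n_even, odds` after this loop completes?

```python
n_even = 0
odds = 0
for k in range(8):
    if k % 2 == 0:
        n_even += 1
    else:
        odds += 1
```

Count evens and odds in range(8)
`n_even, odds` takes the values: (0, 0) → (1, 0) → (1, 1) → (2, 1) → (2, 2) → (3, 2) → (3, 3) → (4, 3) → (4, 4)

Answer: 4, 4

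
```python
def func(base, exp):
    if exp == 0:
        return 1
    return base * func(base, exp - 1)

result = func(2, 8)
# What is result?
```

func(2, 8) = 2 * 2 * 2 * 2 * 2 * 2 * 2 * 2 = 256

Answer: 256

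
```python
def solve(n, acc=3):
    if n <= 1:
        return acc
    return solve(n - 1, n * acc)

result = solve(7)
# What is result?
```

Accumulator trace (n, acc): (7, 3) -> (6, 21) -> (5, 126) -> (4, 630) -> (3, 2520) -> (2, 7560) -> (1, 15120) -> return 15120

Answer: 15120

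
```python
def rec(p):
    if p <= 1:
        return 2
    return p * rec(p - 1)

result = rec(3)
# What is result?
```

rec(3) = 3 * 2 * 2 = 12

Answer: 12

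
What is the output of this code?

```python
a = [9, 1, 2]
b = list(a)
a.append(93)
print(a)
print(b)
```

Key concept: list() constructor creates copy.
Step by step:
`a = [9, 1, 2]` → a = [9, 1, 2]
`b = list(a)` → b = [9, 1, 2]
`a.append(93)` → a = [9, 1, 2, 93]
`print(a)` → prints [9, 1, 2, 93]
`print(b)` → prints [9, 1, 2]

Answer:
[9, 1, 2, 93]
[9, 1, 2]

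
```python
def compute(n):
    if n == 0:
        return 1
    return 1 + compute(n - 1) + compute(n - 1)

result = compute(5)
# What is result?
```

compute(n) = 1 + 2·compute(n-1), compute(0)=1. Closed form: (1+1)·2^5 - 1 = 63.

Answer: 63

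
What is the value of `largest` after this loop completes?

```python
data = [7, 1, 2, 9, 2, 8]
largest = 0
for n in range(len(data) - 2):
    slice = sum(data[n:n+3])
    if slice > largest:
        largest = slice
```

Max sum of 3-element window in [7, 1, 2, 9, 2, 8]
`largest` takes the values: 0 → 10 → 12 → 13 → 19

Answer: 19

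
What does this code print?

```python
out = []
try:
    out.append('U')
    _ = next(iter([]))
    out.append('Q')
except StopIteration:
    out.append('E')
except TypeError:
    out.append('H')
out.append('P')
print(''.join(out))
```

Execution trace: 'U' (try body) → 'E' (except StopIteration) → 'P' (after the try/except). Output: UEP

Answer: UEP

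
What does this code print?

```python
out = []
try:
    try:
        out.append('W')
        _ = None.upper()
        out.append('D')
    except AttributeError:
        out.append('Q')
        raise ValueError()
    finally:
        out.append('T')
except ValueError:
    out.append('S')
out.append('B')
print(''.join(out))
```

Execution trace: 'W' (inner try body) → 'Q' (inner except AttributeError) → 'T' (inner finally) → 'S' (outer except ValueError) → 'B' (after the try/except). Output: WQTSB

Answer: WQTSB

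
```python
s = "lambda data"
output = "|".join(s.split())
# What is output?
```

Trace:
`s = "lambda data"` → s = 'lambda data'
`output = "|".join(s.split())` → output = 'lambda|data'
So output = 'lambda|data'

Answer: 'lambda|data'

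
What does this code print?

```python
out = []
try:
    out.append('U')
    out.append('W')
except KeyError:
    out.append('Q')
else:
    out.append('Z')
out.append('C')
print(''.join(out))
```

Execution trace: 'U' (try body) → 'W' (try body, no exception) → 'Z' (else) → 'C' (after the try/except). Output: UWZC

Answer: UWZC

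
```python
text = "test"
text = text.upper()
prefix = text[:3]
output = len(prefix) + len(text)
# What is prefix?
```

Trace:
`text = "test"` → text = 'test'
`text = text.upper()` → text = 'TEST'
`prefix = text[:3]` → prefix = 'TES'
`output = len(prefix) + len(text)` → output = 7
So prefix = 'TES'

Answer: 'TES'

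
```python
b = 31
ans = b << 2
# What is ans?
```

Trace:
`b = 31` → b = 31
`ans = b << 2` → ans = 124
So ans = 124

Answer: 124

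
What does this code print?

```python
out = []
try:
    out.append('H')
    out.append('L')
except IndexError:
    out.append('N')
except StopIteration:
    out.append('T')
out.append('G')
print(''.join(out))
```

Execution trace: 'H' (try body) → 'L' (try body, no exception) → 'G' (after the try/except). Output: HLG

Answer: HLG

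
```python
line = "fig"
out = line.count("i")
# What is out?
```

Trace:
`line = "fig"` → line = 'fig'
`out = line.count("i")` → out = 1
So out = 1

Answer: 1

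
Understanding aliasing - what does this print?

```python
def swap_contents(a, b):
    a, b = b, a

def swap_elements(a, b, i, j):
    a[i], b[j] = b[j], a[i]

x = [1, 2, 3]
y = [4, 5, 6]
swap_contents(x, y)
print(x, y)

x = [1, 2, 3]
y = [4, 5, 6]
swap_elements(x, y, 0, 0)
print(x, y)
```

Key concept: parameter rebinding vs mutation.
Step by step:
`x = [1, 2, 3]` → x = [1, 2, 3]
`y = [4, 5, 6]` → y = [4, 5, 6]
`swap_contents(x, y)` → no visible change to tracked variables
`print(x, y)` → prints [1, 2, 3] [4, 5, 6]
`x = [1, 2, 3]` → x = [1, 2, 3]
`y = [4, 5, 6]` → y = [4, 5, 6]
`swap_elements(x, y, 0, 0)` → x = [4, 2, 3]; y = [1, 5, 6]
`print(x, y)` → prints [4, 2, 3] [1, 5, 6]

Answer:
[1, 2, 3] [4, 5, 6]
[4, 2, 3] [1, 5, 6]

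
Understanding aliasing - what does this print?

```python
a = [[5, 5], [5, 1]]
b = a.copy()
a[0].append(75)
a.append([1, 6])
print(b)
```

Key concept: shallow copy with nested lists.
Step by step:
`a = [[5, 5], [5, 1]]` → a = [[5, 5], [5, 1]]
`b = a.copy()` → b = [[5, 5], [5, 1]]
`a[0].append(75)` → a = [[5, 5, 75], [5, 1]]; b = [[5, 5, 75], [5, 1]]
`a.append([1, 6])` → a = [[5, 5, 75], [5, 1], [1, 6]]
`print(b)` → prints [[5, 5, 75], [5, 1]]

Answer: [[5, 5, 75], [5, 1]]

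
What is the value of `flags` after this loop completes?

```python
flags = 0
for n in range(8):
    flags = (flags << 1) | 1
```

Build 8 consecutive 1-bits: 0b11111111
`flags` takes the values: 0 → 1 → 3 → 7 → 15 → 31 → 63 → 127 → 255

Answer: 255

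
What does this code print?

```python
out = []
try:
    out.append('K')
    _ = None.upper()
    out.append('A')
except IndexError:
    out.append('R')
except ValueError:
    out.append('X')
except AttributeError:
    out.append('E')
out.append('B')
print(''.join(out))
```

Execution trace: 'K' (try body) → 'E' (except AttributeError) → 'B' (after the try/except). Output: KEB

Answer: KEB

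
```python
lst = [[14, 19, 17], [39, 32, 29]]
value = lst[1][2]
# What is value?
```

Trace:
`lst = [[14, 19, 17], [39, 32, 29]]` → lst = [[14, 19, 17], [39, 32, 29]]
`value = lst[1][2]` → value = 29
So value = 29

Answer: 29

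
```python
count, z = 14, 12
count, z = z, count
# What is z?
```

Trace:
`count, z = 14, 12` → count = 14; z = 12
`count, z = z, count` → count = 12; z = 14
So z = 14

Answer: 14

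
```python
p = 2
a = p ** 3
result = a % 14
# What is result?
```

Trace:
`p = 2` → p = 2
`a = p ** 3` → a = 8
`result = a % 14` → result = 8
So result = 8

Answer: 8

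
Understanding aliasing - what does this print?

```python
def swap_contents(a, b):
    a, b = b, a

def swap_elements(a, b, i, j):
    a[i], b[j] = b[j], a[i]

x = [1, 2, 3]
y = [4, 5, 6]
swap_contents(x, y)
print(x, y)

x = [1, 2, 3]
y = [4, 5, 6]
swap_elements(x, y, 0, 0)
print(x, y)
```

Key concept: parameter rebinding vs mutation.
Step by step:
`x = [1, 2, 3]` → x = [1, 2, 3]
`y = [4, 5, 6]` → y = [4, 5, 6]
`swap_contents(x, y)` → no visible change to tracked variables
`print(x, y)` → prints [1, 2, 3] [4, 5, 6]
`x = [1, 2, 3]` → x = [1, 2, 3]
`y = [4, 5, 6]` → y = [4, 5, 6]
`swap_elements(x, y, 0, 0)` → x = [4, 2, 3]; y = [1, 5, 6]
`print(x, y)` → prints [4, 2, 3] [1, 5, 6]

Answer:
[1, 2, 3] [4, 5, 6]
[4, 2, 3] [1, 5, 6]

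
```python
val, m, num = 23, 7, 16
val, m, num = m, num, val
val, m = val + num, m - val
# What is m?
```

Trace:
`val, m, num = 23, 7, 16` → val = 23; m = 7; num = 16
`val, m, num = m, num, val` → val = 7; m = 16; num = 23
`val, m = val + num, m - val` → val = 30; m = 9
So m = 9

Answer: 9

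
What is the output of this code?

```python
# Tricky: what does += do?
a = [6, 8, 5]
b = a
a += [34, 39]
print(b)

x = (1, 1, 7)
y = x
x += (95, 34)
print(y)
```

Key concept: += behavior differs for mutable vs immutable.
Step by step:
`a = [6, 8, 5]` → a = [6, 8, 5]
`b = a` → b = [6, 8, 5] (same object as a)
`a += [34, 39]` → a = [6, 8, 5, 34, 39] (same object as b); b = [6, 8, 5, 34, 39] (same object as a)
`print(b)` → prints [6, 8, 5, 34, 39]
`x = (1, 1, 7)` → x = (1, 1, 7)
`y = x` → y = (1, 1, 7)
`x += (95, 34)` → x = (1, 1, 7, 95, 34)
`print(y)` → prints (1, 1, 7)

Answer:
[6, 8, 5, 34, 39]
(1, 1, 7)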